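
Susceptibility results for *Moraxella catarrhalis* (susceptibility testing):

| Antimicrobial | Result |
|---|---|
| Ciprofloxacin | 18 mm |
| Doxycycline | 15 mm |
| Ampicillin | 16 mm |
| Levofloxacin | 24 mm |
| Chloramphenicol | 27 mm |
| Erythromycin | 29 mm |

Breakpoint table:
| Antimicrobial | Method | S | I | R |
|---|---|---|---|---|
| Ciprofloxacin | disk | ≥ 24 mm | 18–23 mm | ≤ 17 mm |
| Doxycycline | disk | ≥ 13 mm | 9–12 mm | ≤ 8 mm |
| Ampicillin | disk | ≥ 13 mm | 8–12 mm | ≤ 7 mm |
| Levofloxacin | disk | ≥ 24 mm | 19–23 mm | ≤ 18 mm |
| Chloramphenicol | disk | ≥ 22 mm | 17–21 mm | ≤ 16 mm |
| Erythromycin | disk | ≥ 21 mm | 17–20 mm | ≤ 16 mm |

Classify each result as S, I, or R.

I, S, S, S, S, S

Ciprofloxacin (18 mm) in 18–23 mm — intermediate
Doxycycline: 15 mm is ≥ 13 mm → susceptible
Ampicillin 16 mm: ≥ 13 mm → Susceptible
Levofloxacin 24 mm: ≥ 24 mm → Susceptible
Chloramphenicol: 27 mm is ≥ 22 mm ⇒ Susceptible
Erythromycin: 29 mm is ≥ 21 mm — susceptible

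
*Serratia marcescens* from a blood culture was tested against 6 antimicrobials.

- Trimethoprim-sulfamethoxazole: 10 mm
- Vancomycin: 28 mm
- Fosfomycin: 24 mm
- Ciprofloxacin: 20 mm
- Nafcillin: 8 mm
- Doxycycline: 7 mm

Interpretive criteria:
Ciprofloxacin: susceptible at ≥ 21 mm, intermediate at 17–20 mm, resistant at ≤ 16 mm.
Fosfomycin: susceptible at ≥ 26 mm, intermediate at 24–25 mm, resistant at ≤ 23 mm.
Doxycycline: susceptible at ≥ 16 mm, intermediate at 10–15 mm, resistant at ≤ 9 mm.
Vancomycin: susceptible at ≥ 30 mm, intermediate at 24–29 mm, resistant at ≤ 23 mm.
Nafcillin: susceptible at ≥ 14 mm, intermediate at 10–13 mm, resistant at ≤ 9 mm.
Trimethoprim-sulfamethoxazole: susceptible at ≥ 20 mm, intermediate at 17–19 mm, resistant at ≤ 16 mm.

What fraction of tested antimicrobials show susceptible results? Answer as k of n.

Trimethoprim-sulfamethoxazole (10 mm) ≤ 16 mm ⇒ resistant
Vancomycin: 28 mm is in 24–29 mm — intermediate
Fosfomycin 24 mm: in 24–25 mm — intermediate
Ciprofloxacin: 20 mm is in 17–20 mm ⇒ intermediate
Nafcillin (8 mm) ≤ 9 mm ⇒ resistant
Doxycycline 7 mm: ≤ 9 mm — R
Susceptible: 0/6

0 of 6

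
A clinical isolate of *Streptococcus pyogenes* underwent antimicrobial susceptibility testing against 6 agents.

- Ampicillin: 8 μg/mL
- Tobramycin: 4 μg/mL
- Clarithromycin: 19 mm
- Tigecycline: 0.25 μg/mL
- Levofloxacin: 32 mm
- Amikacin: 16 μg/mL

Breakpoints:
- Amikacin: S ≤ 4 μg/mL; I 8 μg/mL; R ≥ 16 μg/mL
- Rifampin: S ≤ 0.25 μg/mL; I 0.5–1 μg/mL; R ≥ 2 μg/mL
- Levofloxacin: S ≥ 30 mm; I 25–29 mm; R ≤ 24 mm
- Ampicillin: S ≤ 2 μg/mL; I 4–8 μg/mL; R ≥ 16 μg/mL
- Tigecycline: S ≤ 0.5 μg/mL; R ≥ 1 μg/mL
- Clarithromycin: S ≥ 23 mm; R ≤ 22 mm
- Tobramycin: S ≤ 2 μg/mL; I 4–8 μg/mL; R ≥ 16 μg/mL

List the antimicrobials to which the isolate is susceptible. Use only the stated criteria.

Ampicillin: 8 μg/mL is in 4–8 μg/mL — I
Tobramycin: 4 μg/mL is in 4–8 μg/mL ⇒ intermediate
Clarithromycin 19 mm: ≤ 22 mm → R
Tigecycline 0.25 μg/mL: ≤ 0.5 μg/mL ⇒ Susceptible
Levofloxacin (32 mm) ≥ 30 mm ⇒ Susceptible
Amikacin 16 μg/mL: ≥ 16 μg/mL ⇒ resistant

tigecycline, levofloxacin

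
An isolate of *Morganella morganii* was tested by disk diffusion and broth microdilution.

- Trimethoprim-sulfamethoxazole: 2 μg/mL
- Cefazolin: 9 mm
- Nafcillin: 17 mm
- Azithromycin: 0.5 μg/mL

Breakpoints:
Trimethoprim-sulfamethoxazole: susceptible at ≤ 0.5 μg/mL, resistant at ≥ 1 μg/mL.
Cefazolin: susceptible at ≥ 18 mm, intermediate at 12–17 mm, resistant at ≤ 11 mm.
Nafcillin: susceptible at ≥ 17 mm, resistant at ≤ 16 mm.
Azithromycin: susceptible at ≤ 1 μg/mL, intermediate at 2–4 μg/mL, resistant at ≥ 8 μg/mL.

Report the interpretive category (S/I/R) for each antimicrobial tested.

Trimethoprim-sulfamethoxazole (2 μg/mL) ≥ 1 μg/mL → resistant
Cefazolin: 9 mm is ≤ 11 mm ⇒ R
Nafcillin 17 mm: ≥ 17 mm ⇒ Susceptible
Azithromycin: 0.5 μg/mL is ≤ 1 μg/mL ⇒ S

R, R, S, S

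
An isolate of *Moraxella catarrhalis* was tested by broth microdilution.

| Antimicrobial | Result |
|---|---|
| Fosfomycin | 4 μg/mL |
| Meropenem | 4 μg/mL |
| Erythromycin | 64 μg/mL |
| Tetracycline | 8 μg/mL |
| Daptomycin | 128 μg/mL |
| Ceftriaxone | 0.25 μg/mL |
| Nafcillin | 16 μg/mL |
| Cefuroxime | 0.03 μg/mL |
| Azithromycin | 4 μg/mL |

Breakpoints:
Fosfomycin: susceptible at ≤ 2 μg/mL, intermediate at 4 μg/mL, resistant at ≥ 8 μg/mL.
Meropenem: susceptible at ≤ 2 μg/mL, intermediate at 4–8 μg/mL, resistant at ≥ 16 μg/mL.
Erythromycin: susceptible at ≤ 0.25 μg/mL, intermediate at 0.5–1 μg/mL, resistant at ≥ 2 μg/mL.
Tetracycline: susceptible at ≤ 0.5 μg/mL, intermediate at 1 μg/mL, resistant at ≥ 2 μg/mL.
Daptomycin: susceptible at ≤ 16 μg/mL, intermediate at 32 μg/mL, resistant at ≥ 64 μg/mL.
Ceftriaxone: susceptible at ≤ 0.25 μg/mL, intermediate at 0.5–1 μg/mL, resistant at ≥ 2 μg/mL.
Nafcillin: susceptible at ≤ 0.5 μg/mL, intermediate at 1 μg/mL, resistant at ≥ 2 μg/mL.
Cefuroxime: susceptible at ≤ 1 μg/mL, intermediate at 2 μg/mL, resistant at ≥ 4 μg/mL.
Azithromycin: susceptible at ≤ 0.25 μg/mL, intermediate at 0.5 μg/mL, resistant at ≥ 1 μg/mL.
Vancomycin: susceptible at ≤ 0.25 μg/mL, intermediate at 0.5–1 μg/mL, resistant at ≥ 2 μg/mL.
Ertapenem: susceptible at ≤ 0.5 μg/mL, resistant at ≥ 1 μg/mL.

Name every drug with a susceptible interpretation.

ceftriaxone, cefuroxime

Fosfomycin: 4 μg/mL is = 4 μg/mL ⇒ intermediate
Meropenem 4 μg/mL: in 4–8 μg/mL ⇒ intermediate
Erythromycin: 64 μg/mL is ≥ 2 μg/mL → Resistant
Tetracycline 8 μg/mL: ≥ 2 μg/mL — R
Daptomycin (128 μg/mL) ≥ 64 μg/mL — R
Ceftriaxone (0.25 μg/mL) ≤ 0.25 μg/mL → susceptible
Nafcillin 16 μg/mL: ≥ 2 μg/mL — R
Cefuroxime (0.03 μg/mL) ≤ 1 μg/mL ⇒ susceptible
Azithromycin 4 μg/mL: ≥ 1 μg/mL — Resistant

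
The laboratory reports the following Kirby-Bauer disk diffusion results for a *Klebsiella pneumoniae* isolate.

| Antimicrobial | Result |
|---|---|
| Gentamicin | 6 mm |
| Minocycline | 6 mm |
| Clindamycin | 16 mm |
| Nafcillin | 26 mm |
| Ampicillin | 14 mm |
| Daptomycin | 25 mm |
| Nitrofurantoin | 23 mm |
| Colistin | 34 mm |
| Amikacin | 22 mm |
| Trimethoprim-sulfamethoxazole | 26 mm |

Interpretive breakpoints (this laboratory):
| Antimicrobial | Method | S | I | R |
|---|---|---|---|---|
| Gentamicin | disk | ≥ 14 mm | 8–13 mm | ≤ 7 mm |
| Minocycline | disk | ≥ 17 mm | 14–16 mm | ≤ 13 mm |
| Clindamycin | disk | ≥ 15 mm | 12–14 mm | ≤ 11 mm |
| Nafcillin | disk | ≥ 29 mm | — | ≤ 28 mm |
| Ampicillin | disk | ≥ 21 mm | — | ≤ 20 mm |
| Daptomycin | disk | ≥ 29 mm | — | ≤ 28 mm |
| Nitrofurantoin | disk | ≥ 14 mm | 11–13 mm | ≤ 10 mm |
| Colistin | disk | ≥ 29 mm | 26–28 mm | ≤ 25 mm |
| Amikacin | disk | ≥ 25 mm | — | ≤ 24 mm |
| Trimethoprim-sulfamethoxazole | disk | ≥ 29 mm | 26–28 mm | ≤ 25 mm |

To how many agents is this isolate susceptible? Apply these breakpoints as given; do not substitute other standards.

3

Gentamicin 6 mm: ≤ 7 mm → R
Minocycline 6 mm: ≤ 13 mm — resistant
Clindamycin: 16 mm is ≥ 15 mm → susceptible
Nafcillin (26 mm) ≤ 28 mm → R
Ampicillin: 14 mm is ≤ 20 mm — resistant
Daptomycin: 25 mm is ≤ 28 mm ⇒ R
Nitrofurantoin: 23 mm is ≥ 14 mm → susceptible
Colistin (34 mm) ≥ 29 mm — susceptible
Amikacin: 22 mm is ≤ 24 mm ⇒ Resistant
Trimethoprim-sulfamethoxazole 26 mm: in 26–28 mm → Intermediate
Susceptible: 3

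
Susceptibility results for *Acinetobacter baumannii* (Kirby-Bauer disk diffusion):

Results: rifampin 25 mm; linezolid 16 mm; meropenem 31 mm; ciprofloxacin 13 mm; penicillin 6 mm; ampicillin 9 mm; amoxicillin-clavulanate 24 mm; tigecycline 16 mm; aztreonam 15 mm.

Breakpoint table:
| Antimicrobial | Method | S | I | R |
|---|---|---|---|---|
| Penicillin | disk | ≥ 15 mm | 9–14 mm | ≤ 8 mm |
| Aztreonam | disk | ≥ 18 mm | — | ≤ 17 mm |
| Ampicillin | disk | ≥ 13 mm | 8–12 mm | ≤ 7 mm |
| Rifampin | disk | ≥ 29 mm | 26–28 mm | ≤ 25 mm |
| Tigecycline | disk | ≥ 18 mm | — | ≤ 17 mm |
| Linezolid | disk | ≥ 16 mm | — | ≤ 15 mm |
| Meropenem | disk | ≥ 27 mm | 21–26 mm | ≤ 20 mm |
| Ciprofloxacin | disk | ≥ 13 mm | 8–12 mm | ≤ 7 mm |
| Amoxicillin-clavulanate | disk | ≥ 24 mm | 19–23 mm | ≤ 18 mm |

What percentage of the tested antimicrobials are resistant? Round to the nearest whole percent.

Rifampin: 25 mm is ≤ 25 mm — Resistant
Linezolid 16 mm: ≥ 16 mm → S
Meropenem: 31 mm is ≥ 27 mm → S
Ciprofloxacin 13 mm: ≥ 13 mm ⇒ susceptible
Penicillin: 6 mm is ≤ 8 mm → resistant
Ampicillin: 9 mm is in 8–12 mm ⇒ Intermediate
Amoxicillin-clavulanate 24 mm: ≥ 24 mm — susceptible
Tigecycline (16 mm) ≤ 17 mm ⇒ resistant
Aztreonam: 15 mm is ≤ 17 mm ⇒ R
Resistant: 4/9

44%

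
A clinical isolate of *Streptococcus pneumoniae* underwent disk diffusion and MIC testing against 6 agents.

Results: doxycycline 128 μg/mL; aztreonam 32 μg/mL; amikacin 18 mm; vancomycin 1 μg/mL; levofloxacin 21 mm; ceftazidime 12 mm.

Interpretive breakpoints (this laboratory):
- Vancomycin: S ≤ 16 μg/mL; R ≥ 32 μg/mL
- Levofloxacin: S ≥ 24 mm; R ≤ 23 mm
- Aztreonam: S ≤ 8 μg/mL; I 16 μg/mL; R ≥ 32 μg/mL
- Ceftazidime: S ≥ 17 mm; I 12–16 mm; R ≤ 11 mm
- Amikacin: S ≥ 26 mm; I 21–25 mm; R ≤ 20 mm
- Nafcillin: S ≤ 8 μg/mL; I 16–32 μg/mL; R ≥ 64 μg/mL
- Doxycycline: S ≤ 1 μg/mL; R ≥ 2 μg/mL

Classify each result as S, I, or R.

R, R, R, S, R, I

Doxycycline (128 μg/mL) ≥ 2 μg/mL — R
Aztreonam 32 μg/mL: ≥ 32 μg/mL → R
Amikacin 18 mm: ≤ 20 mm → R
Vancomycin (1 μg/mL) ≤ 16 μg/mL → Susceptible
Levofloxacin: 21 mm is ≤ 23 mm → resistant
Ceftazidime: 12 mm is in 12–16 mm — I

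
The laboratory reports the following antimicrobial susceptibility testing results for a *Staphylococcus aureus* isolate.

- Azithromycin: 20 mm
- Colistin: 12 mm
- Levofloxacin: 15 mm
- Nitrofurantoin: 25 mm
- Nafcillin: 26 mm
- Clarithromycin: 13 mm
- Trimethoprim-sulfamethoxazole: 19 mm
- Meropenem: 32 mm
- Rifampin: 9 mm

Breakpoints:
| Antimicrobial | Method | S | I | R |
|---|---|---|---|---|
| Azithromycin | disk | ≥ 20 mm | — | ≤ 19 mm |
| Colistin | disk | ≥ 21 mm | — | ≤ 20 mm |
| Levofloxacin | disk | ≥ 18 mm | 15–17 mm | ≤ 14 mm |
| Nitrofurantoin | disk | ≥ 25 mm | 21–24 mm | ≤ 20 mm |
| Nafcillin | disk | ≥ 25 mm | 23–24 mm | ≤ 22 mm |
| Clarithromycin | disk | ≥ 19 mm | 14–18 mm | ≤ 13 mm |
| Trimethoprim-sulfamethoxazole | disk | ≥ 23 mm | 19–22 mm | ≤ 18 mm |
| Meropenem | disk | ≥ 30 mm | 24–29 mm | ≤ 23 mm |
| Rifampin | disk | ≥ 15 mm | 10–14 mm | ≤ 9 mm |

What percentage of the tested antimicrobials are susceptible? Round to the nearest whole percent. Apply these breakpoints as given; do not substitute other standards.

Azithromycin 20 mm: ≥ 20 mm — S
Colistin 12 mm: ≤ 20 mm — R
Levofloxacin (15 mm) in 15–17 mm ⇒ I
Nitrofurantoin (25 mm) ≥ 25 mm → S
Nafcillin (26 mm) ≥ 25 mm — S
Clarithromycin 13 mm: ≤ 13 mm ⇒ R
Trimethoprim-sulfamethoxazole: 19 mm is in 19–22 mm ⇒ I
Meropenem 32 mm: ≥ 30 mm → S
Rifampin 9 mm: ≤ 9 mm ⇒ Resistant
Susceptible: 4/9

44%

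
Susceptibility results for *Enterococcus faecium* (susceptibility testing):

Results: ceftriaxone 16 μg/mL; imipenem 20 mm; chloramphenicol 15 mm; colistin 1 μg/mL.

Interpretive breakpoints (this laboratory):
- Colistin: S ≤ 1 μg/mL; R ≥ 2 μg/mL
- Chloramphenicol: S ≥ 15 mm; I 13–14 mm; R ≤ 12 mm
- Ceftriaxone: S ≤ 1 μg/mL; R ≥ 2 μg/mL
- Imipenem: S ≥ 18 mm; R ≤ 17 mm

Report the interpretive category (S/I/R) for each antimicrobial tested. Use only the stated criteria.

R, S, S, S

Ceftriaxone: 16 μg/mL is ≥ 2 μg/mL — R
Imipenem 20 mm: ≥ 18 mm — susceptible
Chloramphenicol: 15 mm is ≥ 15 mm → susceptible
Colistin: 1 μg/mL is ≤ 1 μg/mL → susceptible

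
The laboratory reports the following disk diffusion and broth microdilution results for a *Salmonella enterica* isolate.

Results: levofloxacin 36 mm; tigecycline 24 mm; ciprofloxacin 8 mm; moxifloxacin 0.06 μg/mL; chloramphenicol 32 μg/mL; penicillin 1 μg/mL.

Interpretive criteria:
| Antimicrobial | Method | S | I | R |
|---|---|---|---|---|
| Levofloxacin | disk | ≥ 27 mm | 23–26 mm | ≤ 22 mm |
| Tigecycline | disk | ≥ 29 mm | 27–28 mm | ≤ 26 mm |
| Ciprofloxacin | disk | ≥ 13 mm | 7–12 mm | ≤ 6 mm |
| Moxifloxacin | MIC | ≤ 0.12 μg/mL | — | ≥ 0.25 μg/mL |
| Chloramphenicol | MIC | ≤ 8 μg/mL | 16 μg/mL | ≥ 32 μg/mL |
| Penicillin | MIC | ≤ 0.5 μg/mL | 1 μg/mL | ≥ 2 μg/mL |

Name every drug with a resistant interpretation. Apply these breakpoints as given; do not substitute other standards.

Levofloxacin (36 mm) ≥ 27 mm ⇒ susceptible
Tigecycline 24 mm: ≤ 26 mm → Resistant
Ciprofloxacin (8 mm) in 7–12 mm — Intermediate
Moxifloxacin 0.06 μg/mL: ≤ 0.12 μg/mL ⇒ susceptible
Chloramphenicol 32 μg/mL: ≥ 32 μg/mL — resistant
Penicillin 1 μg/mL: = 1 μg/mL → Intermediate

tigecycline, chloramphenicol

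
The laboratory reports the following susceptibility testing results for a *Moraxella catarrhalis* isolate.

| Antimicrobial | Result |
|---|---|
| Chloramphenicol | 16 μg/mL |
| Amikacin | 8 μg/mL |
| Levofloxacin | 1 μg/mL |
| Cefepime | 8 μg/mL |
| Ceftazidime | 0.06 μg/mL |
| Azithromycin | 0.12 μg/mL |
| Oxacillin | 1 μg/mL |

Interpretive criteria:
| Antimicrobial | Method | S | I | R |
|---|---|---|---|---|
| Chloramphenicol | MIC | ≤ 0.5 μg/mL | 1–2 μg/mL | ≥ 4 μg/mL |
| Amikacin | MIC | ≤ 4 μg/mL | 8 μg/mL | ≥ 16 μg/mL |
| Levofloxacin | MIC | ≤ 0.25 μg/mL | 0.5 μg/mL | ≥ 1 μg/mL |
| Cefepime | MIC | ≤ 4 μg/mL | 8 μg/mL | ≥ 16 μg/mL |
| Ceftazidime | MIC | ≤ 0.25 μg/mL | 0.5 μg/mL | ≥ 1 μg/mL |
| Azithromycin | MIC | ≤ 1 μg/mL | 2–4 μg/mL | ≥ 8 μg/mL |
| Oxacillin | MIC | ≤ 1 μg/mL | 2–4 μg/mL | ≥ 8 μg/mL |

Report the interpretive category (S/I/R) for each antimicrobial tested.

R, I, R, I, S, S, S

Chloramphenicol 16 μg/mL: ≥ 4 μg/mL — R
Amikacin 8 μg/mL: = 8 μg/mL ⇒ Intermediate
Levofloxacin (1 μg/mL) ≥ 1 μg/mL → resistant
Cefepime: 8 μg/mL is = 8 μg/mL ⇒ I
Ceftazidime 0.06 μg/mL: ≤ 0.25 μg/mL → susceptible
Azithromycin (0.12 μg/mL) ≤ 1 μg/mL → S
Oxacillin: 1 μg/mL is ≤ 1 μg/mL — susceptible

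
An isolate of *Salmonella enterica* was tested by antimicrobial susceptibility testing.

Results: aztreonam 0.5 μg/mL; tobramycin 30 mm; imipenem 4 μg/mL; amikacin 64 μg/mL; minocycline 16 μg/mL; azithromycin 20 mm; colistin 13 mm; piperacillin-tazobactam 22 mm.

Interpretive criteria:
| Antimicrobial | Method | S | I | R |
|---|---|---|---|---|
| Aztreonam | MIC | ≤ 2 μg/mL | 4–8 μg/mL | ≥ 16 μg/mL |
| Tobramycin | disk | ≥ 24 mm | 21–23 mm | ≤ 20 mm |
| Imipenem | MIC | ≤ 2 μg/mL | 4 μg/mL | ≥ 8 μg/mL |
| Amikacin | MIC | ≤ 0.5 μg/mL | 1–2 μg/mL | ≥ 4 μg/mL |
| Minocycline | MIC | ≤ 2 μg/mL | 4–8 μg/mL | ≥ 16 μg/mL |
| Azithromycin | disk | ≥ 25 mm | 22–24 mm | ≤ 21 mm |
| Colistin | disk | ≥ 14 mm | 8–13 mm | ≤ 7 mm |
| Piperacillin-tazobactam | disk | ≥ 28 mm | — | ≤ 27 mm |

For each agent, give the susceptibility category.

Aztreonam (0.5 μg/mL) ≤ 2 μg/mL → S
Tobramycin (30 mm) ≥ 24 mm → S
Imipenem (4 μg/mL) = 4 μg/mL → intermediate
Amikacin 64 μg/mL: ≥ 4 μg/mL ⇒ Resistant
Minocycline: 16 μg/mL is ≥ 16 μg/mL — R
Azithromycin 20 mm: ≤ 21 mm — Resistant
Colistin: 13 mm is in 8–13 mm → intermediate
Piperacillin-tazobactam (22 mm) ≤ 27 mm → resistant

S, S, I, R, R, R, I, R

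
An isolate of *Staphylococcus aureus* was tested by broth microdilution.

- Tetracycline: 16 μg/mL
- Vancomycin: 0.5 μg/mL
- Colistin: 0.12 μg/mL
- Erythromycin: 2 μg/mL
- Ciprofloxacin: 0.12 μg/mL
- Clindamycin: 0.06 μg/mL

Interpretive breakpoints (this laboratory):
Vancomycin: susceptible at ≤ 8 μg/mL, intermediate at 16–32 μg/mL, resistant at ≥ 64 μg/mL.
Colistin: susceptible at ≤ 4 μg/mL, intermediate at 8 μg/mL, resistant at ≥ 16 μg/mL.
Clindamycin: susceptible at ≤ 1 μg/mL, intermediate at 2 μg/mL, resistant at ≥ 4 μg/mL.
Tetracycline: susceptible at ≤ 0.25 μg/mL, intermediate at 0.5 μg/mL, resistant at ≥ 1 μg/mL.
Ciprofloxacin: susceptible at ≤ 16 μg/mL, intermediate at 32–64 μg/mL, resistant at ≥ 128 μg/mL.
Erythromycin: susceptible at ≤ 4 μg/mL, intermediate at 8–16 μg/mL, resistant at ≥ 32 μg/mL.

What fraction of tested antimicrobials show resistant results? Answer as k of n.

1 of 6

Tetracycline (16 μg/mL) ≥ 1 μg/mL — Resistant
Vancomycin (0.5 μg/mL) ≤ 8 μg/mL → Susceptible
Colistin 0.12 μg/mL: ≤ 4 μg/mL → S
Erythromycin 2 μg/mL: ≤ 4 μg/mL → Susceptible
Ciprofloxacin (0.12 μg/mL) ≤ 16 μg/mL — Susceptible
Clindamycin 0.06 μg/mL: ≤ 1 μg/mL ⇒ Susceptible
Resistant: 1/6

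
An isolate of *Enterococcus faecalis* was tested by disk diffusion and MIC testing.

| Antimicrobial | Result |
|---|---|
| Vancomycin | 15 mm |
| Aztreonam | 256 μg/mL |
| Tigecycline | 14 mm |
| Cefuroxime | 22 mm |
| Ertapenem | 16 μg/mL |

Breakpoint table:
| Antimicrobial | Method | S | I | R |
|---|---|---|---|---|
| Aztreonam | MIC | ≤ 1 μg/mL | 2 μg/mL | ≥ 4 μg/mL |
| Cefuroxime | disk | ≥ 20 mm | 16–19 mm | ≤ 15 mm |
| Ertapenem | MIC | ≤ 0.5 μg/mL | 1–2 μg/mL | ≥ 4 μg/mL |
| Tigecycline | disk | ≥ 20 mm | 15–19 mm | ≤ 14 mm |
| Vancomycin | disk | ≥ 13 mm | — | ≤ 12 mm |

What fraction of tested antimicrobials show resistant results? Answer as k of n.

3 of 5

Vancomycin 15 mm: ≥ 13 mm → Susceptible
Aztreonam (256 μg/mL) ≥ 4 μg/mL — R
Tigecycline (14 mm) ≤ 14 mm ⇒ Resistant
Cefuroxime: 22 mm is ≥ 20 mm → Susceptible
Ertapenem: 16 μg/mL is ≥ 4 μg/mL ⇒ Resistant
Resistant: 3/5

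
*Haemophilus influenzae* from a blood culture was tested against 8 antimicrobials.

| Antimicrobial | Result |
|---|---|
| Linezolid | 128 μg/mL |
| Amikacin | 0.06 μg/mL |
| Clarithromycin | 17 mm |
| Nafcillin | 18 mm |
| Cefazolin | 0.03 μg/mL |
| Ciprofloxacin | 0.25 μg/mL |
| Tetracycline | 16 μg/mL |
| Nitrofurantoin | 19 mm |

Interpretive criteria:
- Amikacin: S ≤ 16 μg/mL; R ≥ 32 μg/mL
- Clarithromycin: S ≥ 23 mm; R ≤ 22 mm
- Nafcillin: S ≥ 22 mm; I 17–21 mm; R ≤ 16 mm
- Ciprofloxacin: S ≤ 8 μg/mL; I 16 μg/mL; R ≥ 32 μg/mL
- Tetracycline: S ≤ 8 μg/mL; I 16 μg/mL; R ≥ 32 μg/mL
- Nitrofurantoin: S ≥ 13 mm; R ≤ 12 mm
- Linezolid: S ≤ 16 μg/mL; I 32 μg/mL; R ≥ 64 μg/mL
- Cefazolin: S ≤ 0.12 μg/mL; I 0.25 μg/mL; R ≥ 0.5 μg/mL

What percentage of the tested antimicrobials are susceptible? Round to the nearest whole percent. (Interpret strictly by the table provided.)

Linezolid: 128 μg/mL is ≥ 64 μg/mL — R
Amikacin 0.06 μg/mL: ≤ 16 μg/mL — Susceptible
Clarithromycin (17 mm) ≤ 22 mm ⇒ Resistant
Nafcillin (18 mm) in 17–21 mm → I
Cefazolin 0.03 μg/mL: ≤ 0.12 μg/mL → S
Ciprofloxacin (0.25 μg/mL) ≤ 8 μg/mL → Susceptible
Tetracycline: 16 μg/mL is = 16 μg/mL ⇒ Intermediate
Nitrofurantoin (19 mm) ≥ 13 mm → Susceptible
Susceptible: 4/8

50%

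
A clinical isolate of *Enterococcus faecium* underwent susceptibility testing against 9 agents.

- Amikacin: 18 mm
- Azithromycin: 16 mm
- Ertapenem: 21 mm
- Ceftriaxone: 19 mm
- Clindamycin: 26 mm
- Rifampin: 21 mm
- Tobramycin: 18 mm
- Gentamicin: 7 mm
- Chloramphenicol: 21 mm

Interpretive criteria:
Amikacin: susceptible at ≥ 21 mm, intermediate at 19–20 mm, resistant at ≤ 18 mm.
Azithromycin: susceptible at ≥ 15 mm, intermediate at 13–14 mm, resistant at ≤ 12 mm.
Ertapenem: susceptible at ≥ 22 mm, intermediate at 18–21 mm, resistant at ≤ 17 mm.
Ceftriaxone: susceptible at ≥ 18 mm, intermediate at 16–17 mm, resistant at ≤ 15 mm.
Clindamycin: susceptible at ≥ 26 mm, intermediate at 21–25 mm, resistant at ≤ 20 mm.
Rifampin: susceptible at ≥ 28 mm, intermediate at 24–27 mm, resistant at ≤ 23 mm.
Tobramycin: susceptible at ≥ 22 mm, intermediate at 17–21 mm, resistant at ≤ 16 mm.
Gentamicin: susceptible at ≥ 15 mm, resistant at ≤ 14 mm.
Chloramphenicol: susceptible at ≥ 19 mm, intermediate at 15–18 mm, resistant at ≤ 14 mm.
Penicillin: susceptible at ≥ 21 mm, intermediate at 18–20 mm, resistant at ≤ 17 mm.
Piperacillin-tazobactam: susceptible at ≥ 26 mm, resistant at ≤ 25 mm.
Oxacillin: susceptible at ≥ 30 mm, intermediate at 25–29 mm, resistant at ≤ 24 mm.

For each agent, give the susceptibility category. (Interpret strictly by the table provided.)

Amikacin (18 mm) ≤ 18 mm — resistant
Azithromycin 16 mm: ≥ 15 mm — susceptible
Ertapenem: 21 mm is in 18–21 mm ⇒ Intermediate
Ceftriaxone 19 mm: ≥ 18 mm → susceptible
Clindamycin: 26 mm is ≥ 26 mm → susceptible
Rifampin 21 mm: ≤ 23 mm ⇒ Resistant
Tobramycin 18 mm: in 17–21 mm → Intermediate
Gentamicin (7 mm) ≤ 14 mm ⇒ Resistant
Chloramphenicol 21 mm: ≥ 19 mm ⇒ Susceptible

R, S, I, S, S, R, I, R, S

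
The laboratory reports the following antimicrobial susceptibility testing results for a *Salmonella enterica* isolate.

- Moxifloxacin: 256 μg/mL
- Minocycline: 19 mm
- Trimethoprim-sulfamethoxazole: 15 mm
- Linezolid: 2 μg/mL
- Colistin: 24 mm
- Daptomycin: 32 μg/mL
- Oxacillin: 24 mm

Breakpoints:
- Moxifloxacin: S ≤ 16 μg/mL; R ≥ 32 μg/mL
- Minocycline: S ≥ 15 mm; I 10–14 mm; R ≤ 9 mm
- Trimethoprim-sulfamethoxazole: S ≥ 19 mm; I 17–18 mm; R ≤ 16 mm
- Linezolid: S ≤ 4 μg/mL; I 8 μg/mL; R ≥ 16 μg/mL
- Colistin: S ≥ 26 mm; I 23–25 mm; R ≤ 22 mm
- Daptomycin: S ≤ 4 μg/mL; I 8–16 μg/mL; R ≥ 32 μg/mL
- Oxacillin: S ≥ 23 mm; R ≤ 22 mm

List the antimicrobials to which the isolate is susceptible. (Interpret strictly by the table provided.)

Moxifloxacin (256 μg/mL) ≥ 32 μg/mL ⇒ resistant
Minocycline (19 mm) ≥ 15 mm → Susceptible
Trimethoprim-sulfamethoxazole 15 mm: ≤ 16 mm ⇒ resistant
Linezolid 2 μg/mL: ≤ 4 μg/mL ⇒ S
Colistin: 24 mm is in 23–25 mm — I
Daptomycin (32 μg/mL) ≥ 32 μg/mL — resistant
Oxacillin (24 mm) ≥ 23 mm → S

minocycline, linezolid, oxacillin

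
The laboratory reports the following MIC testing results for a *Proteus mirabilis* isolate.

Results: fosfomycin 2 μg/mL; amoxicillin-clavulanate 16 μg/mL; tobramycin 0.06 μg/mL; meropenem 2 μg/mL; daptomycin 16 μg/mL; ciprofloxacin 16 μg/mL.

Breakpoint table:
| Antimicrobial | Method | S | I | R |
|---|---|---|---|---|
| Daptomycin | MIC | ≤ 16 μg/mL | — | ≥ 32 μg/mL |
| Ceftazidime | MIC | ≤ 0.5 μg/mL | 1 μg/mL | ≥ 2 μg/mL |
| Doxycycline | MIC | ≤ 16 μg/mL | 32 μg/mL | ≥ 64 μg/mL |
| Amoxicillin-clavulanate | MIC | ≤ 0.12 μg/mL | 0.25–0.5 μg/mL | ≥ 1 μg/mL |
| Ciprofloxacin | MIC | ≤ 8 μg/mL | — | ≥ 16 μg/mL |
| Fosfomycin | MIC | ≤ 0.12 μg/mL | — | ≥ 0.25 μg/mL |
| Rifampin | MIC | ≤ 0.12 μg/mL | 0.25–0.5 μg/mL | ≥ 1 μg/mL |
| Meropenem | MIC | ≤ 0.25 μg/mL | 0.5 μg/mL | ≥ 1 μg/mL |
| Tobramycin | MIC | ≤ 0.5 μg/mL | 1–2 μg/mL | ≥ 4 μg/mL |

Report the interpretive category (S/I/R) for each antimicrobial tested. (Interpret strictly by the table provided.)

Fosfomycin (2 μg/mL) ≥ 0.25 μg/mL — R
Amoxicillin-clavulanate 16 μg/mL: ≥ 1 μg/mL → R
Tobramycin: 0.06 μg/mL is ≤ 0.5 μg/mL — S
Meropenem: 2 μg/mL is ≥ 1 μg/mL → Resistant
Daptomycin 16 μg/mL: ≤ 16 μg/mL — Susceptible
Ciprofloxacin (16 μg/mL) ≥ 16 μg/mL — R

R, R, S, R, S, R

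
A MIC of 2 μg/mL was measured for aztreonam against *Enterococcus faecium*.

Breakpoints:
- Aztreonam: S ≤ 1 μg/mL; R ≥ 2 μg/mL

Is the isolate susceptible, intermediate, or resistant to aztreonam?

Resistant

Aztreonam: 2 μg/mL is ≥ 2 μg/mL ⇒ R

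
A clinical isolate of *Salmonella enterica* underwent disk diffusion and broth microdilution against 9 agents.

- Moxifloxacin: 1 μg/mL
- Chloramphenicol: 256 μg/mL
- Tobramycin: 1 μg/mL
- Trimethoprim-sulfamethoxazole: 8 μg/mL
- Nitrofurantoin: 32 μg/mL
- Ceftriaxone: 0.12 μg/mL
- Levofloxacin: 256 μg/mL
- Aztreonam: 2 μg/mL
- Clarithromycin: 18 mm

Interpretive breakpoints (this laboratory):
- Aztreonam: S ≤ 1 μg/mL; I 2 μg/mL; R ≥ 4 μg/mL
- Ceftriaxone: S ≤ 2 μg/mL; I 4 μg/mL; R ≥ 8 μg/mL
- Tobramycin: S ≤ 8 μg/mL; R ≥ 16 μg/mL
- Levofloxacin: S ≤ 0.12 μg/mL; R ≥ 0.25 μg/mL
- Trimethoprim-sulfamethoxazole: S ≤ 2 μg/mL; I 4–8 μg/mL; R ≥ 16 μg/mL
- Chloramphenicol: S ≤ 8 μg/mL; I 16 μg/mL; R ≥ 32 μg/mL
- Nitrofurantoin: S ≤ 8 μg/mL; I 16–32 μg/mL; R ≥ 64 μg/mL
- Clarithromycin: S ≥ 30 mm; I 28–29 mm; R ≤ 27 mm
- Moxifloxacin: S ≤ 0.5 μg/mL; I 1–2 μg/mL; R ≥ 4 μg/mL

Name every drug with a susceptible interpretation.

Moxifloxacin 1 μg/mL: in 1–2 μg/mL → Intermediate
Chloramphenicol 256 μg/mL: ≥ 32 μg/mL → resistant
Tobramycin 1 μg/mL: ≤ 8 μg/mL → Susceptible
Trimethoprim-sulfamethoxazole 8 μg/mL: in 4–8 μg/mL → intermediate
Nitrofurantoin 32 μg/mL: in 16–32 μg/mL — Intermediate
Ceftriaxone (0.12 μg/mL) ≤ 2 μg/mL → susceptible
Levofloxacin 256 μg/mL: ≥ 0.25 μg/mL — Resistant
Aztreonam (2 μg/mL) = 2 μg/mL — I
Clarithromycin (18 mm) ≤ 27 mm — R

tobramycin, ceftriaxone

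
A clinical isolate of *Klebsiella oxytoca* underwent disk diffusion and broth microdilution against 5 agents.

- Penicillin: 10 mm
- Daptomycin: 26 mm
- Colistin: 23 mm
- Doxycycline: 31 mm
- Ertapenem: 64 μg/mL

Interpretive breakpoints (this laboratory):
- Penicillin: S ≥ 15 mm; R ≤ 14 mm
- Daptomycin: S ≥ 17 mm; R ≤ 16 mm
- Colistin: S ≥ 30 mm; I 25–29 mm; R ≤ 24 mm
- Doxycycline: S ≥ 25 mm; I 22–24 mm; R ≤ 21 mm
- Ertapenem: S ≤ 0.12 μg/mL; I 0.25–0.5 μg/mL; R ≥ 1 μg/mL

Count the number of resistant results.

3

Penicillin (10 mm) ≤ 14 mm ⇒ resistant
Daptomycin 26 mm: ≥ 17 mm — S
Colistin (23 mm) ≤ 24 mm ⇒ R
Doxycycline 31 mm: ≥ 25 mm ⇒ Susceptible
Ertapenem: 64 μg/mL is ≥ 1 μg/mL ⇒ Resistant
Resistant: 3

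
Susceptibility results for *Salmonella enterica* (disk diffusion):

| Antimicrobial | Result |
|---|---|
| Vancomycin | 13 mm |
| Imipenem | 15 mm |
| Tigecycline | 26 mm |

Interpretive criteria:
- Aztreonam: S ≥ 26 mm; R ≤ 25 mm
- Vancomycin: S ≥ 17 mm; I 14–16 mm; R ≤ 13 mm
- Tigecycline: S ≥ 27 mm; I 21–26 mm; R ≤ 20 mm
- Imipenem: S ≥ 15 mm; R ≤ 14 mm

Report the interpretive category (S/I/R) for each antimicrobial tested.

R, S, I

Vancomycin 13 mm: ≤ 13 mm ⇒ Resistant
Imipenem: 15 mm is ≥ 15 mm ⇒ S
Tigecycline 26 mm: in 21–26 mm → I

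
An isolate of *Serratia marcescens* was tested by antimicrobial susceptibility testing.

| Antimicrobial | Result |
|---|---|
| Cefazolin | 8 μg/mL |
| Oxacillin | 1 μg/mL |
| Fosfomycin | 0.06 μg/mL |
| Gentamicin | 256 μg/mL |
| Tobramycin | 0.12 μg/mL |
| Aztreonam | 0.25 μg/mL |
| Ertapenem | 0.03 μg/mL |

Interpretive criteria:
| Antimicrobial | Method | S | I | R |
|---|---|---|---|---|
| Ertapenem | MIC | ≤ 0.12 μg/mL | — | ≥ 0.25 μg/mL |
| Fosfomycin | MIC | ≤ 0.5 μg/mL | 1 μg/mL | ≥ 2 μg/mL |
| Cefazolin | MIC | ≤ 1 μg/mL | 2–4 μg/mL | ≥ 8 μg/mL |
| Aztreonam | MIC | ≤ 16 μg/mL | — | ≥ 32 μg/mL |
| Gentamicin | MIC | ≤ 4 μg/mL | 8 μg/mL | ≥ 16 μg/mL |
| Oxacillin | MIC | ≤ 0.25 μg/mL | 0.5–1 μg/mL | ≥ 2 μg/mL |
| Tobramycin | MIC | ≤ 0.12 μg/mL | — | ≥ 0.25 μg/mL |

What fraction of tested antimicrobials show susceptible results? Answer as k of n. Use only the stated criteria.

4 of 7

Cefazolin (8 μg/mL) ≥ 8 μg/mL — Resistant
Oxacillin: 1 μg/mL is in 0.5–1 μg/mL ⇒ Intermediate
Fosfomycin 0.06 μg/mL: ≤ 0.5 μg/mL — susceptible
Gentamicin (256 μg/mL) ≥ 16 μg/mL — R
Tobramycin 0.12 μg/mL: ≤ 0.12 μg/mL — Susceptible
Aztreonam 0.25 μg/mL: ≤ 16 μg/mL — susceptible
Ertapenem (0.03 μg/mL) ≤ 0.12 μg/mL → susceptible
Susceptible: 4/7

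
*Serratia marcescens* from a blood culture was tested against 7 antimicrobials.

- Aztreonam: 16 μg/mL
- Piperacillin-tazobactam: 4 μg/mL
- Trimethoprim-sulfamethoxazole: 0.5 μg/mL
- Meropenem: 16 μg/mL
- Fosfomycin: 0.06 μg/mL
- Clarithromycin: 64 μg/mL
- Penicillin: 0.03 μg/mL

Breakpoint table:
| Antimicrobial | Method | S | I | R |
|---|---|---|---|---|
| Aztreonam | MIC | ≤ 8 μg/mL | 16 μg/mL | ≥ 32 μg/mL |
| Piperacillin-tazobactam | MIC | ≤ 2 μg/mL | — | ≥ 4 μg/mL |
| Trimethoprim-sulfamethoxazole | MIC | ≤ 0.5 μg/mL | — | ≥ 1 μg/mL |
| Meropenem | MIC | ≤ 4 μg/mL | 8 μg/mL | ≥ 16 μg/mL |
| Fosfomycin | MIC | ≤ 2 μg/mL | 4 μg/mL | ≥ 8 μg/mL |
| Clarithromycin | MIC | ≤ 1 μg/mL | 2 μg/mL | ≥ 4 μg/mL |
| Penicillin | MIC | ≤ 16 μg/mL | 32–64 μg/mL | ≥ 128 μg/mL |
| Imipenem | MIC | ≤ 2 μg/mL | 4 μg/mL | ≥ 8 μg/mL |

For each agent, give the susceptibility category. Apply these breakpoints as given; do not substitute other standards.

Aztreonam 16 μg/mL: = 16 μg/mL → Intermediate
Piperacillin-tazobactam: 4 μg/mL is ≥ 4 μg/mL ⇒ Resistant
Trimethoprim-sulfamethoxazole 0.5 μg/mL: ≤ 0.5 μg/mL → S
Meropenem 16 μg/mL: ≥ 16 μg/mL → resistant
Fosfomycin 0.06 μg/mL: ≤ 2 μg/mL — Susceptible
Clarithromycin (64 μg/mL) ≥ 4 μg/mL ⇒ R
Penicillin 0.03 μg/mL: ≤ 16 μg/mL — Susceptible

I, R, S, R, S, R, S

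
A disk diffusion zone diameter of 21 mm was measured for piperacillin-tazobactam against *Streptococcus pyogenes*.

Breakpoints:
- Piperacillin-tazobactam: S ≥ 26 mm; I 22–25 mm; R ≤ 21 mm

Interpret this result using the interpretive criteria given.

R

Piperacillin-tazobactam: 21 mm is ≤ 21 mm → resistant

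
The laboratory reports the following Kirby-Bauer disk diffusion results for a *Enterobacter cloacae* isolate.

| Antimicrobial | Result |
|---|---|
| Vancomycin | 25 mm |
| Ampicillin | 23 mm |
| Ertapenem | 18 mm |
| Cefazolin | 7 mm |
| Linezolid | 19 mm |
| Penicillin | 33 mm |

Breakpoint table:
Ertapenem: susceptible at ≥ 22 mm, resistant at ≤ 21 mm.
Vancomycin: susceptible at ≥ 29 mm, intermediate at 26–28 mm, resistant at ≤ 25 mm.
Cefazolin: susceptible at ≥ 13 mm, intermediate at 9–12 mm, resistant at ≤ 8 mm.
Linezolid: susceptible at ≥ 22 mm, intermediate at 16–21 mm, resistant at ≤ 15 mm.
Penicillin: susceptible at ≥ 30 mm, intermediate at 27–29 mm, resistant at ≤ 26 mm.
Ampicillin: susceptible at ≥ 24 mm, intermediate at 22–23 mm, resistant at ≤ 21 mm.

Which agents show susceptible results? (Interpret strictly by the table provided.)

Vancomycin (25 mm) ≤ 25 mm — R
Ampicillin: 23 mm is in 22–23 mm → I
Ertapenem (18 mm) ≤ 21 mm ⇒ resistant
Cefazolin (7 mm) ≤ 8 mm — resistant
Linezolid: 19 mm is in 16–21 mm ⇒ I
Penicillin: 33 mm is ≥ 30 mm → Susceptible

penicillin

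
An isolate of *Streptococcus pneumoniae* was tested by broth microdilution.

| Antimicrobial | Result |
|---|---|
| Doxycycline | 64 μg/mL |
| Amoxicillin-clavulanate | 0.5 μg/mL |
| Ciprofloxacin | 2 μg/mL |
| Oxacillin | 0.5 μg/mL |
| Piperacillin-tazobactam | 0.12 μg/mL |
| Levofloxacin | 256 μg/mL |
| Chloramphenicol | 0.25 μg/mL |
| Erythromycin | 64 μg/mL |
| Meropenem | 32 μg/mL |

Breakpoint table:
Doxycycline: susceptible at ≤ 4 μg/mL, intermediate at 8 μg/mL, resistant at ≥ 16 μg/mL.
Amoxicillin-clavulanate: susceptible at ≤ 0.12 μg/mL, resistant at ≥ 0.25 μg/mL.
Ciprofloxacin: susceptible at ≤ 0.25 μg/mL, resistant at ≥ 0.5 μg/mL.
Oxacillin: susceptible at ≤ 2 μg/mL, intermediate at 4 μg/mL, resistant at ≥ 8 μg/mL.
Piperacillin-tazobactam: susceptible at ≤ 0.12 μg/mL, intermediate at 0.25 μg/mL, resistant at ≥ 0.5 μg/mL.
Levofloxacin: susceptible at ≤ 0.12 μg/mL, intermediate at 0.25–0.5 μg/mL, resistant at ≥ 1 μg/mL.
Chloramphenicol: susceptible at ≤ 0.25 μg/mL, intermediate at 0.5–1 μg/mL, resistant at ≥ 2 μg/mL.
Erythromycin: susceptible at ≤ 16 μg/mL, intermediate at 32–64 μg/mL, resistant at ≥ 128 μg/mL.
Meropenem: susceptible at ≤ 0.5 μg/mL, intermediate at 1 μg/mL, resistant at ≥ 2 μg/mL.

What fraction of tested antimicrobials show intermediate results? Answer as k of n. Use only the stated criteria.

Doxycycline 64 μg/mL: ≥ 16 μg/mL → resistant
Amoxicillin-clavulanate (0.5 μg/mL) ≥ 0.25 μg/mL ⇒ R
Ciprofloxacin 2 μg/mL: ≥ 0.5 μg/mL → resistant
Oxacillin 0.5 μg/mL: ≤ 2 μg/mL → Susceptible
Piperacillin-tazobactam: 0.12 μg/mL is ≤ 0.12 μg/mL → susceptible
Levofloxacin: 256 μg/mL is ≥ 1 μg/mL — Resistant
Chloramphenicol 0.25 μg/mL: ≤ 0.25 μg/mL — susceptible
Erythromycin 64 μg/mL: in 32–64 μg/mL → Intermediate
Meropenem 32 μg/mL: ≥ 2 μg/mL → Resistant
Intermediate: 1/9

1 of 9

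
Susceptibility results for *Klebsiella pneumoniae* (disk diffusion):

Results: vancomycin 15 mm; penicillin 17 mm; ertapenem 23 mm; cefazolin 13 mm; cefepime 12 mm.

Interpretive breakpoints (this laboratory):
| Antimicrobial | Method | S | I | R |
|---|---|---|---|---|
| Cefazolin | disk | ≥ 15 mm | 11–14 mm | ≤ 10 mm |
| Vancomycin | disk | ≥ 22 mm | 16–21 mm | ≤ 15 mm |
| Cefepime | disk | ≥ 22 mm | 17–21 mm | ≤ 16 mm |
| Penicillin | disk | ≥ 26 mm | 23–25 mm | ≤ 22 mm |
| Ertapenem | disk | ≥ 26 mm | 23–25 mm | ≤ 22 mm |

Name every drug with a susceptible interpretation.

Vancomycin (15 mm) ≤ 15 mm — resistant
Penicillin: 17 mm is ≤ 22 mm → R
Ertapenem: 23 mm is in 23–25 mm — I
Cefazolin: 13 mm is in 11–14 mm → intermediate
Cefepime: 12 mm is ≤ 16 mm ⇒ resistant

none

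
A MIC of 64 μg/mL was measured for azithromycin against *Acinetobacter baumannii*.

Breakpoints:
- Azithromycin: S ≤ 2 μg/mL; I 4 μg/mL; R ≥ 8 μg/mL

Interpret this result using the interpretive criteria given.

Resistant

Azithromycin (64 μg/mL) ≥ 8 μg/mL → resistant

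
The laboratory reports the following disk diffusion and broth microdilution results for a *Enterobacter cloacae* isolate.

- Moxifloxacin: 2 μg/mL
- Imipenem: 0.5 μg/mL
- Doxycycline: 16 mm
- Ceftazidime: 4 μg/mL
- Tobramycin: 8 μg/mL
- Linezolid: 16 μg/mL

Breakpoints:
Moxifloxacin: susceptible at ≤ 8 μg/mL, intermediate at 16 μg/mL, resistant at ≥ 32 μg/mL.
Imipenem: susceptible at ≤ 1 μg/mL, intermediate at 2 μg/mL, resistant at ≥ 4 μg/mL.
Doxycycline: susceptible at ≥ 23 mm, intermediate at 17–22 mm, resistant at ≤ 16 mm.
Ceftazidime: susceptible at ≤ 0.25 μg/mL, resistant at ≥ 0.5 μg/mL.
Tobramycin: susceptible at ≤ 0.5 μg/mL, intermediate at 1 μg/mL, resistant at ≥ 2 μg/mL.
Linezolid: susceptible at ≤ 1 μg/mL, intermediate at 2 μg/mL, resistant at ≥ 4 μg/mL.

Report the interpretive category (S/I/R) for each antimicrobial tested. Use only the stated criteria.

Moxifloxacin: 2 μg/mL is ≤ 8 μg/mL ⇒ Susceptible
Imipenem (0.5 μg/mL) ≤ 1 μg/mL ⇒ Susceptible
Doxycycline 16 mm: ≤ 16 mm ⇒ R
Ceftazidime 4 μg/mL: ≥ 0.5 μg/mL — Resistant
Tobramycin (8 μg/mL) ≥ 2 μg/mL ⇒ R
Linezolid 16 μg/mL: ≥ 4 μg/mL → resistant

S, S, R, R, R, R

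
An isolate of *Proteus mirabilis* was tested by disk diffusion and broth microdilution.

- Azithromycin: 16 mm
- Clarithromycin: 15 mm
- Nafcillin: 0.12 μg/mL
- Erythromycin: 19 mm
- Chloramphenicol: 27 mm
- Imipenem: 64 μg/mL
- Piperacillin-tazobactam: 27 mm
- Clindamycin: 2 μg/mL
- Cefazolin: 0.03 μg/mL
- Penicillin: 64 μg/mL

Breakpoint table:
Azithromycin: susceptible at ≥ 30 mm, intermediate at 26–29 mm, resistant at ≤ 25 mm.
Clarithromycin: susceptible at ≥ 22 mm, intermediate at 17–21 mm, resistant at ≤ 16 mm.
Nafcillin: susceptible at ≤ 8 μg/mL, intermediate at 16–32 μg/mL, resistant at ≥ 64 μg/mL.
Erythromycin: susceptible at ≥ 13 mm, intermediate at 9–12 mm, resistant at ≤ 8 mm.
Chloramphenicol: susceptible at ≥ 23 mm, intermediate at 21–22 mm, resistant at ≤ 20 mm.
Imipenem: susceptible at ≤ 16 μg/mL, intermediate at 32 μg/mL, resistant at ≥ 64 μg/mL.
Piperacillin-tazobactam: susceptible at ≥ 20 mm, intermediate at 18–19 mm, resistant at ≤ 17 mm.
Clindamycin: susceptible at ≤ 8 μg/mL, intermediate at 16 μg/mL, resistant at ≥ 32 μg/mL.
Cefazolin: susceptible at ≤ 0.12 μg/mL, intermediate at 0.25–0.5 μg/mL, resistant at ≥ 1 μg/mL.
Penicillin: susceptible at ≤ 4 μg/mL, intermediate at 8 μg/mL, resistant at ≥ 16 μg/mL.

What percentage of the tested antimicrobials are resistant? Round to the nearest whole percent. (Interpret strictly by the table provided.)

Azithromycin 16 mm: ≤ 25 mm → R
Clarithromycin 15 mm: ≤ 16 mm ⇒ R
Nafcillin: 0.12 μg/mL is ≤ 8 μg/mL — S
Erythromycin: 19 mm is ≥ 13 mm ⇒ Susceptible
Chloramphenicol: 27 mm is ≥ 23 mm ⇒ S
Imipenem (64 μg/mL) ≥ 64 μg/mL → Resistant
Piperacillin-tazobactam: 27 mm is ≥ 20 mm ⇒ susceptible
Clindamycin 2 μg/mL: ≤ 8 μg/mL → S
Cefazolin 0.03 μg/mL: ≤ 0.12 μg/mL ⇒ Susceptible
Penicillin 64 μg/mL: ≥ 16 μg/mL ⇒ R
Resistant: 4/10

40%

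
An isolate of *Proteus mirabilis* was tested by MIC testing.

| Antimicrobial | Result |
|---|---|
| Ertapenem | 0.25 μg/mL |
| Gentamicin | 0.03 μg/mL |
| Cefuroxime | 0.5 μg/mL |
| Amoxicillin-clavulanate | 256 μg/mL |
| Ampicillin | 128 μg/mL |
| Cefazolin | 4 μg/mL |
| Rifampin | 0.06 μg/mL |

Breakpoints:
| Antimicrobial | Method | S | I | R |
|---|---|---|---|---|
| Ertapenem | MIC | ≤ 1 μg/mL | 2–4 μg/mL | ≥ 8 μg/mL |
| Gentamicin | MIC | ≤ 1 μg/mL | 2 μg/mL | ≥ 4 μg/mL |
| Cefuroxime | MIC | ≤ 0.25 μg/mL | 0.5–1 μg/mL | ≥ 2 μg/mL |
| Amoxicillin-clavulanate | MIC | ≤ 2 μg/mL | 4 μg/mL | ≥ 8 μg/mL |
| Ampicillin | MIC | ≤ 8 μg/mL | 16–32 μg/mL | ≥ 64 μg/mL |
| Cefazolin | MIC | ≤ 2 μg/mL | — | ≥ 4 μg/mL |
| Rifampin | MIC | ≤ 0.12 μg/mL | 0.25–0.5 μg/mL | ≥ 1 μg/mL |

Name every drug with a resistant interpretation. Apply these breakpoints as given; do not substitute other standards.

amoxicillin-clavulanate, ampicillin, cefazolin

Ertapenem (0.25 μg/mL) ≤ 1 μg/mL ⇒ S
Gentamicin: 0.03 μg/mL is ≤ 1 μg/mL — susceptible
Cefuroxime: 0.5 μg/mL is in 0.5–1 μg/mL — Intermediate
Amoxicillin-clavulanate (256 μg/mL) ≥ 8 μg/mL → Resistant
Ampicillin 128 μg/mL: ≥ 64 μg/mL — R
Cefazolin: 4 μg/mL is ≥ 4 μg/mL → Resistant
Rifampin (0.06 μg/mL) ≤ 0.12 μg/mL — susceptible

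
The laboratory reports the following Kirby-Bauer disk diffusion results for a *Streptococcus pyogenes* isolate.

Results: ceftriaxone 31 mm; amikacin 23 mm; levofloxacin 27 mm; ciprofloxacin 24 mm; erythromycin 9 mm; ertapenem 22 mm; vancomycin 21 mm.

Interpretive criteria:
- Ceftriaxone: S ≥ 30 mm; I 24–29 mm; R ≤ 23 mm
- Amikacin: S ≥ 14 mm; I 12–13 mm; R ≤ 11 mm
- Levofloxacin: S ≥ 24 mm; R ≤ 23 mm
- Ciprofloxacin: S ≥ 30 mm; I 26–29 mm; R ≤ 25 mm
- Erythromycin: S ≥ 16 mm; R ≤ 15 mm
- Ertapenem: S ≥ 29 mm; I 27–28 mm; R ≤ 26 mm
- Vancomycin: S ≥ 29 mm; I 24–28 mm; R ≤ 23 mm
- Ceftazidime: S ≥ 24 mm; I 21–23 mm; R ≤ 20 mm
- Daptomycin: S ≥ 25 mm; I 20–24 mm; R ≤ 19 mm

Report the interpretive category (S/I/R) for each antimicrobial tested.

Ceftriaxone (31 mm) ≥ 30 mm ⇒ susceptible
Amikacin 23 mm: ≥ 14 mm ⇒ S
Levofloxacin 27 mm: ≥ 24 mm ⇒ susceptible
Ciprofloxacin (24 mm) ≤ 25 mm — resistant
Erythromycin: 9 mm is ≤ 15 mm ⇒ Resistant
Ertapenem: 22 mm is ≤ 26 mm ⇒ R
Vancomycin 21 mm: ≤ 23 mm — R

S, S, S, R, R, R, R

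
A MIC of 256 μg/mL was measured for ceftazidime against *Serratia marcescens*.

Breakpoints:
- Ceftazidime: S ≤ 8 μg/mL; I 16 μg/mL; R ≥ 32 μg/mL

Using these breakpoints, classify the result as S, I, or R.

R

Ceftazidime (256 μg/mL) ≥ 32 μg/mL ⇒ Resistant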